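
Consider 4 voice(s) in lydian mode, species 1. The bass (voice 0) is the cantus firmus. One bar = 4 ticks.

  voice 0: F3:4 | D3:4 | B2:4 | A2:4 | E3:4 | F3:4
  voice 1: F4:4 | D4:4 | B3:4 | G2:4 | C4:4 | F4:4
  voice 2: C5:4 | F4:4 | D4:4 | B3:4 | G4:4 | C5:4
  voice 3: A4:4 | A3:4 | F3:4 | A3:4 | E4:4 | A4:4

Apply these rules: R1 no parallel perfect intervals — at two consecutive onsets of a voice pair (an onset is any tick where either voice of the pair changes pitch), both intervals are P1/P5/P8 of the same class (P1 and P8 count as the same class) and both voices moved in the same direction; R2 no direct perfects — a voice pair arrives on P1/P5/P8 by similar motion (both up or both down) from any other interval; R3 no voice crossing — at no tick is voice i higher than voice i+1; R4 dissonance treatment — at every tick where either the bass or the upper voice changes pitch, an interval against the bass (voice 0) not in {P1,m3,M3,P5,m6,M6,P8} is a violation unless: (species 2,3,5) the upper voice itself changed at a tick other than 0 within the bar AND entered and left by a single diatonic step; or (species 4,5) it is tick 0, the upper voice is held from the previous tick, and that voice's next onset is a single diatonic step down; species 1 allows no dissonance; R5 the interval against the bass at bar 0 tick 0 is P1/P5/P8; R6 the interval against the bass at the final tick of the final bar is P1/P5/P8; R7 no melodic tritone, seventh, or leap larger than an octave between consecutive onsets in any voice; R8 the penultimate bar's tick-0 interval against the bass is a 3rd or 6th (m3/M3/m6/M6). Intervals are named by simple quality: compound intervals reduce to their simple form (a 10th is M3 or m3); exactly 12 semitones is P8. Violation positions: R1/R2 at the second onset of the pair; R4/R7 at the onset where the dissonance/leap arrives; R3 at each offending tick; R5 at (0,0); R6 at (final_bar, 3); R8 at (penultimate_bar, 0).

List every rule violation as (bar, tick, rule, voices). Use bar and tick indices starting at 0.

bar 0: v0=F3 v1=F4 v2=C5 v3=A4 downbeat M3
bar 1: v0=D3 v1=D4 v2=F4 v3=A3 downbeat P5
bar 2: v0=B2 v1=B3 v2=D4 v3=F3 downbeat TT
bar 3: v0=A2 v1=G2 v2=B3 v3=A3 downbeat P8
bar 4: v0=E3 v1=C4 v2=G4 v3=E4 downbeat P8
bar 5: v0=F3 v1=F4 v2=C5 v3=A4 downbeat M3
  -> R3 @ bar 0 tick 0 v(2, 3): C5 above A4
  -> R5 @ bar 0 tick 0 v(0, 3): opens on M3
  -> R3 @ bar 0 tick 1 v(2, 3): C5 above A4
  -> R3 @ bar 0 tick 2 v(2, 3): C5 above A4
  -> R3 @ bar 0 tick 3 v(2, 3): C5 above A4
  -> R1 @ bar 1 tick 0 v(0, 1): F3/F4 P8 -> D3/D4 P8 similar
  -> R2 @ bar 1 tick 0 v(0, 3): F3/A4 M3 -> D3/A3 P5 similar
  -> R3 @ bar 1 tick 0 v(2, 3): F4 above A3
  -> R3 @ bar 1 tick 1 v(2, 3): F4 above A3
  -> R3 @ bar 1 tick 2 v(2, 3): F4 above A3
  -> R3 @ bar 1 tick 3 v(2, 3): F4 above A3
  -> R1 @ bar 2 tick 0 v(0, 1): D3/D4 P8 -> B2/B3 P8 similar
  -> R3 @ bar 2 tick 0 v(2, 3): D4 above F3
  -> R4 @ bar 2 tick 0 v(0, 3): B2/F3 TT untreated
  -> R3 @ bar 2 tick 1 v(2, 3): D4 above F3
  -> R3 @ bar 2 tick 2 v(2, 3): D4 above F3
  -> R3 @ bar 2 tick 3 v(2, 3): D4 above F3
  -> R3 @ bar 3 tick 0 v(0, 1): A2 above G2
  -> R3 @ bar 3 tick 0 v(2, 3): B3 above A3
  -> R4 @ bar 3 tick 0 v(0, 1): A2/G2 M2 untreated
  -> R4 @ bar 3 tick 0 v(0, 2): A2/B3 M2 untreated
  -> R7 @ bar 3 tick 0 v(1,): B3->G2 leap 16st
  -> R3 @ bar 3 tick 1 v(0, 1): A2 above G2
  -> R3 @ bar 3 tick 1 v(2, 3): B3 above A3
  -> R3 @ bar 3 tick 2 v(0, 1): A2 above G2
  -> R3 @ bar 3 tick 2 v(2, 3): B3 above A3
  -> R3 @ bar 3 tick 3 v(0, 1): A2 above G2
  -> R3 @ bar 3 tick 3 v(2, 3): B3 above A3
  -> R1 @ bar 4 tick 0 v(0, 3): A2/A3 P8 -> E3/E4 P8 similar
  -> R2 @ bar 4 tick 0 v(1, 2): G2/B3 M3 -> C4/G4 P5 similar
  -> R3 @ bar 4 tick 0 v(2, 3): G4 above E4
  -> R7 @ bar 4 tick 0 v(1,): G2->C4 leap 17st
  -> R8 @ bar 4 tick 0 v(0, 3): penult P8 not 3rd/6th
  -> R3 @ bar 4 tick 1 v(2, 3): G4 above E4
  -> R3 @ bar 4 tick 2 v(2, 3): G4 above E4
  -> R3 @ bar 4 tick 3 v(2, 3): G4 above E4
  -> R1 @ bar 5 tick 0 v(1, 2): C4/G4 P5 -> F4/C5 P5 similar
  -> R2 @ bar 5 tick 0 v(0, 1): E3/C4 m6 -> F3/F4 P8 similar
  -> R2 @ bar 5 tick 0 v(0, 2): E3/G4 m3 -> F3/C5 P5 similar
  -> R3 @ bar 5 tick 0 v(2, 3): C5 above A4
  -> R3 @ bar 5 tick 1 v(2, 3): C5 above A4
  -> R3 @ bar 5 tick 2 v(2, 3): C5 above A4
  -> R3 @ bar 5 tick 3 v(2, 3): C5 above A4
  -> R6 @ bar 5 tick 3 v(0, 3): closes on M3

(0, 0, R3, (2, 3))
(0, 0, R5, (0, 3))
(0, 1, R3, (2, 3))
(0, 2, R3, (2, 3))
(0, 3, R3, (2, 3))
(1, 0, R1, (0, 1))
(1, 0, R2, (0, 3))
(1, 0, R3, (2, 3))
(1, 1, R3, (2, 3))
(1, 2, R3, (2, 3))
(1, 3, R3, (2, 3))
(2, 0, R1, (0, 1))
(2, 0, R3, (2, 3))
(2, 0, R4, (0, 3))
(2, 1, R3, (2, 3))
(2, 2, R3, (2, 3))
(2, 3, R3, (2, 3))
(3, 0, R3, (0, 1))
(3, 0, R3, (2, 3))
(3, 0, R4, (0, 1))
(3, 0, R4, (0, 2))
(3, 0, R7, (1,))
(3, 1, R3, (0, 1))
(3, 1, R3, (2, 3))
(3, 2, R3, (0, 1))
(3, 2, R3, (2, 3))
(3, 3, R3, (0, 1))
(3, 3, R3, (2, 3))
(4, 0, R1, (0, 3))
(4, 0, R2, (1, 2))
(4, 0, R3, (2, 3))
(4, 0, R7, (1,))
(4, 0, R8, (0, 3))
(4, 1, R3, (2, 3))
(4, 2, R3, (2, 3))
(4, 3, R3, (2, 3))
(5, 0, R1, (1, 2))
(5, 0, R2, (0, 1))
(5, 0, R2, (0, 2))
(5, 0, R3, (2, 3))
(5, 1, R3, (2, 3))
(5, 2, R3, (2, 3))
(5, 3, R3, (2, 3))
(5, 3, R6, (0, 3))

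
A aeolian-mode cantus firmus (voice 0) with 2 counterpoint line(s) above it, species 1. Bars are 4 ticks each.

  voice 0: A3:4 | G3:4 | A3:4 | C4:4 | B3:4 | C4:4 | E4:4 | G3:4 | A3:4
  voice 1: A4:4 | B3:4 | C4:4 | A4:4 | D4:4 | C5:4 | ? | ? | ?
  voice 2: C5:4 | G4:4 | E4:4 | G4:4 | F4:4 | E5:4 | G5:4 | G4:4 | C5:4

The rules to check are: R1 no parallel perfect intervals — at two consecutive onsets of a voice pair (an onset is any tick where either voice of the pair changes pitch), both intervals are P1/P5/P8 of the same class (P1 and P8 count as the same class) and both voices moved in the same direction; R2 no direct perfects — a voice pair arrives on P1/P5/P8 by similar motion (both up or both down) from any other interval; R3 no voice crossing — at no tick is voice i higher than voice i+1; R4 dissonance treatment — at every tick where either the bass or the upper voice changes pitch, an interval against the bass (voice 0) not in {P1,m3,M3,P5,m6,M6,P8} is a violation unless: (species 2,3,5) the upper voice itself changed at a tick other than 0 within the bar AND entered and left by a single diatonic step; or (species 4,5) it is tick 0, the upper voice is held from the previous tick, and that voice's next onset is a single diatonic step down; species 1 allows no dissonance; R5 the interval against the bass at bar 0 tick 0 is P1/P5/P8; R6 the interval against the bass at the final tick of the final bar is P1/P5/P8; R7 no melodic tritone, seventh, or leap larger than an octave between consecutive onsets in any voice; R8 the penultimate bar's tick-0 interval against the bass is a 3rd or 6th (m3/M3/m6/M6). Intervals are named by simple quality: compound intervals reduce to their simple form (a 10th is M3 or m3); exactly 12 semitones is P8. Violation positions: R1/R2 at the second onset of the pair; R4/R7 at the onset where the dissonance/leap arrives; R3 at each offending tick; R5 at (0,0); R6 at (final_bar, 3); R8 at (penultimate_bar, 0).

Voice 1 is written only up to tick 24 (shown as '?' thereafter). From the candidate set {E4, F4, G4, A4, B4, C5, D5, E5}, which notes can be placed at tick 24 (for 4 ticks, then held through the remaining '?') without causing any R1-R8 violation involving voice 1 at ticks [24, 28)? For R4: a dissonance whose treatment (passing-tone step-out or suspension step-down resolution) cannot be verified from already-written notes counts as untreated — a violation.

{B4, C5, E4, G4}

E4: legal
F4: violates R4
G4: legal
A4: violates R4
B4: legal
C5: legal
D5: violates R4
E5: violates R1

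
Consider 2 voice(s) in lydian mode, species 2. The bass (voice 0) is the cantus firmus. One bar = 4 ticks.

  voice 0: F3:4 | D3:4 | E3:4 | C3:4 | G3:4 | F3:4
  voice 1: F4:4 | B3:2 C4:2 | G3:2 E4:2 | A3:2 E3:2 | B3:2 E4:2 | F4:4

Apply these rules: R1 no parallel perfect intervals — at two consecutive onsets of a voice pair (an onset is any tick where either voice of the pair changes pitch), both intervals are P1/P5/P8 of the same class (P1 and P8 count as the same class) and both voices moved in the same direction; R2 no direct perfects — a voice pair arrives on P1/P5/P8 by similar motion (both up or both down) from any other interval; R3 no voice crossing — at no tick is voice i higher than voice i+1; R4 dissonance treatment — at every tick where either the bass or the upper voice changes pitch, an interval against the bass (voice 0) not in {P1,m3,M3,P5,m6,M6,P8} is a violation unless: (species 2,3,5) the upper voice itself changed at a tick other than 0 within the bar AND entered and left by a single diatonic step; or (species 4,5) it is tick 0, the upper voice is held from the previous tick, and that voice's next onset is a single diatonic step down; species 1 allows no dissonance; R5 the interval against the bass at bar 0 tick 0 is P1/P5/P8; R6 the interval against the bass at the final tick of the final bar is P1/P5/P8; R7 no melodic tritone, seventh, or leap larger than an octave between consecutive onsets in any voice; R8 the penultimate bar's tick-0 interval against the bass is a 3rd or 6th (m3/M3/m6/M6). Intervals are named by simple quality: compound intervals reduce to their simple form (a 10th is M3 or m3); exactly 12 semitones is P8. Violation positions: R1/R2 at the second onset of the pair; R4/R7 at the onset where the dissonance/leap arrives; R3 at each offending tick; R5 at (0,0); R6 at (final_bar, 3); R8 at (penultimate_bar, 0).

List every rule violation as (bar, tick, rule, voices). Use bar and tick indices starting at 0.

bar 0: v0=F3 v1=F4 downbeat P8
bar 1: v0=D3 v1=B3 downbeat M6
bar 2: v0=E3 v1=G3 downbeat m3
bar 3: v0=C3 v1=A3 downbeat M6
bar 4: v0=G3 v1=B3 downbeat M3
bar 5: v0=F3 v1=F4 downbeat P8
  -> R7 @ bar 1 tick 0 v(1,): F4->B3 leap 6st
  -> R4 @ bar 1 tick 2 v(0, 1): D3/C4 m7 untreated

(1, 0, R7, (1,))
(1, 2, R4, (0, 1))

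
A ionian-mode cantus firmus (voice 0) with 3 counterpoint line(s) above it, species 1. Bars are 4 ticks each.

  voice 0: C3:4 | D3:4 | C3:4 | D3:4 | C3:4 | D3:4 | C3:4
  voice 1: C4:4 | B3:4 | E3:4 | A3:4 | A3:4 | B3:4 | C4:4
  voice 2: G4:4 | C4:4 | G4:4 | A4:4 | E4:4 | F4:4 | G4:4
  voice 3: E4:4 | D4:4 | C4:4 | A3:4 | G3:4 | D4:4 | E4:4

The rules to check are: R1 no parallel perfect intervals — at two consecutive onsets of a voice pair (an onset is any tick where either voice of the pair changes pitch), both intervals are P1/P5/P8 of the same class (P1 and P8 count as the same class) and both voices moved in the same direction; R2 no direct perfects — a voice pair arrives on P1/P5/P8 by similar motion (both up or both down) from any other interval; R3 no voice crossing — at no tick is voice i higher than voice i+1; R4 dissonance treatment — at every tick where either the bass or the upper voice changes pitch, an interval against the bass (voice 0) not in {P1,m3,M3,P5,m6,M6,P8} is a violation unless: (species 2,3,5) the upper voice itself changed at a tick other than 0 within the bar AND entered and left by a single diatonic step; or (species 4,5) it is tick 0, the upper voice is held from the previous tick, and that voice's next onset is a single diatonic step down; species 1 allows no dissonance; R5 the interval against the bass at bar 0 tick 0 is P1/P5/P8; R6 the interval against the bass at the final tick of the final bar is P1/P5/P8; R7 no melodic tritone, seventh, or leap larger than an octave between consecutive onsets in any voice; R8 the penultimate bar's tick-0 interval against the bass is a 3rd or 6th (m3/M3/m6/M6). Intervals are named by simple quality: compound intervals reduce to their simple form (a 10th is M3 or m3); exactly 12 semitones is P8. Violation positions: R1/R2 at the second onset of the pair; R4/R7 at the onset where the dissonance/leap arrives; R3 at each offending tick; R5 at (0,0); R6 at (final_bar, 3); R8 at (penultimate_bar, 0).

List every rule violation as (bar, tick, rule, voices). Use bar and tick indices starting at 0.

bar 0: v0=C3 v1=C4 v2=G4 v3=E4 downbeat M3
bar 1: v0=D3 v1=B3 v2=C4 v3=D4 downbeat P8
bar 2: v0=C3 v1=E3 v2=G4 v3=C4 downbeat P8
bar 3: v0=D3 v1=A3 v2=A4 v3=A3 downbeat P5
bar 4: v0=C3 v1=A3 v2=E4 v3=G3 downbeat P5
bar 5: v0=D3 v1=B3 v2=F4 v3=D4 downbeat P8
bar 6: v0=C3 v1=C4 v2=G4 v3=E4 downbeat M3
  -> R3 @ bar 0 tick 0 v(2, 3): G4 above E4
  -> R5 @ bar 0 tick 0 v(0, 3): opens on M3
  -> R3 @ bar 0 tick 1 v(2, 3): G4 above E4
  -> R3 @ bar 0 tick 2 v(2, 3): G4 above E4
  -> R3 @ bar 0 tick 3 v(2, 3): G4 above E4
  -> R4 @ bar 1 tick 0 v(0, 2): D3/C4 m7 untreated
  -> R1 @ bar 2 tick 0 v(0, 3): D3/D4 P8 -> C3/C4 P8 similar
  -> R3 @ bar 2 tick 0 v(2, 3): G4 above C4
  -> R3 @ bar 2 tick 1 v(2, 3): G4 above C4
  -> R3 @ bar 2 tick 2 v(2, 3): G4 above C4
  -> R3 @ bar 2 tick 3 v(2, 3): G4 above C4
  -> R1 @ bar 3 tick 0 v(0, 2): C3/G4 P5 -> D3/A4 P5 similar
  -> R2 @ bar 3 tick 0 v(0, 1): C3/E3 M3 -> D3/A3 P5 similar
  -> R2 @ bar 3 tick 0 v(1, 2): E3/G4 m3 -> A3/A4 P8 similar
  -> R3 @ bar 3 tick 0 v(2, 3): A4 above A3
  -> R3 @ bar 3 tick 1 v(2, 3): A4 above A3
  -> R3 @ bar 3 tick 2 v(2, 3): A4 above A3
  -> R3 @ bar 3 tick 3 v(2, 3): A4 above A3
  -> R1 @ bar 4 tick 0 v(0, 3): D3/A3 P5 -> C3/G3 P5 similar
  -> R3 @ bar 4 tick 0 v(2, 3): E4 above G3
  -> R3 @ bar 4 tick 1 v(2, 3): E4 above G3
  -> R3 @ bar 4 tick 2 v(2, 3): E4 above G3
  -> R3 @ bar 4 tick 3 v(2, 3): E4 above G3
  -> R2 @ bar 5 tick 0 v(0, 3): C3/G3 P5 -> D3/D4 P8 similar
  -> R3 @ bar 5 tick 0 v(2, 3): F4 above D4
  -> R8 @ bar 5 tick 0 v(0, 3): penult P8 not 3rd/6th
  -> R3 @ bar 5 tick 1 v(2, 3): F4 above D4
  -> R3 @ bar 5 tick 2 v(2, 3): F4 above D4
  -> R3 @ bar 5 tick 3 v(2, 3): F4 above D4
  -> R2 @ bar 6 tick 0 v(1, 2): B3/F4 TT -> C4/G4 P5 similar
  -> R3 @ bar 6 tick 0 v(2, 3): G4 above E4
  -> R3 @ bar 6 tick 1 v(2, 3): G4 above E4
  -> R3 @ bar 6 tick 2 v(2, 3): G4 above E4
  -> R3 @ bar 6 tick 3 v(2, 3): G4 above E4
  -> R6 @ bar 6 tick 3 v(0, 3): closes on M3

(0, 0, R3, (2, 3))
(0, 0, R5, (0, 3))
(0, 1, R3, (2, 3))
(0, 2, R3, (2, 3))
(0, 3, R3, (2, 3))
(1, 0, R4, (0, 2))
(2, 0, R1, (0, 3))
(2, 0, R3, (2, 3))
(2, 1, R3, (2, 3))
(2, 2, R3, (2, 3))
(2, 3, R3, (2, 3))
(3, 0, R1, (0, 2))
(3, 0, R2, (0, 1))
(3, 0, R2, (1, 2))
(3, 0, R3, (2, 3))
(3, 1, R3, (2, 3))
(3, 2, R3, (2, 3))
(3, 3, R3, (2, 3))
(4, 0, R1, (0, 3))
(4, 0, R3, (2, 3))
(4, 1, R3, (2, 3))
(4, 2, R3, (2, 3))
(4, 3, R3, (2, 3))
(5, 0, R2, (0, 3))
(5, 0, R3, (2, 3))
(5, 0, R8, (0, 3))
(5, 1, R3, (2, 3))
(5, 2, R3, (2, 3))
(5, 3, R3, (2, 3))
(6, 0, R2, (1, 2))
(6, 0, R3, (2, 3))
(6, 1, R3, (2, 3))
(6, 2, R3, (2, 3))
(6, 3, R3, (2, 3))
(6, 3, R6, (0, 3))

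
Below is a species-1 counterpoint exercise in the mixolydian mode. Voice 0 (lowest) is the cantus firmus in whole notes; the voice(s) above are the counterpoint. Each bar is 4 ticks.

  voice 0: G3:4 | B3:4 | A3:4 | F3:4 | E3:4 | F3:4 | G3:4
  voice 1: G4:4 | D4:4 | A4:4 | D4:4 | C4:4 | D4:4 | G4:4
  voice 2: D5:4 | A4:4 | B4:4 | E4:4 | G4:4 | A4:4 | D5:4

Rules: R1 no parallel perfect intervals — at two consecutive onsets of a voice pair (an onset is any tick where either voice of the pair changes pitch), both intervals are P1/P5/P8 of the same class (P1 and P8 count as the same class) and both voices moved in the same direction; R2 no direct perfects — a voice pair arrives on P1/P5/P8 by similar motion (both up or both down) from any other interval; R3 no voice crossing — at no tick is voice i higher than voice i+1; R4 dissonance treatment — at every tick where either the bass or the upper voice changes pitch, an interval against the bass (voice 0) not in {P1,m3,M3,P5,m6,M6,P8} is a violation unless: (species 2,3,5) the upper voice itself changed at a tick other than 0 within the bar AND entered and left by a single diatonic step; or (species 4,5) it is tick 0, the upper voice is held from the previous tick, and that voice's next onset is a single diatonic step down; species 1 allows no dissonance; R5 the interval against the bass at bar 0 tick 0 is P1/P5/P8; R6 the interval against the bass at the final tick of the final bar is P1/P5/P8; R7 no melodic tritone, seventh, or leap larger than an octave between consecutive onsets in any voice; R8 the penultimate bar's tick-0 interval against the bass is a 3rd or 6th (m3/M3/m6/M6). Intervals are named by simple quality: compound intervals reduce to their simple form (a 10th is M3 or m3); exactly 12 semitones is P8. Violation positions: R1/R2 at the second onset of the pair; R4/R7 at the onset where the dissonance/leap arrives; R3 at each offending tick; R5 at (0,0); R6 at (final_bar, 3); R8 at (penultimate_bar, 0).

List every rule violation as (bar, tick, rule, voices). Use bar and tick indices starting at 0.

(1, 0, R1, (1, 2))
(1, 0, R4, (0, 2))
(2, 0, R4, (0, 2))
(3, 0, R4, (0, 2))
(5, 0, R1, (1, 2))
(6, 0, R1, (1, 2))
(6, 0, R2, (0, 1))
(6, 0, R2, (0, 2))

bar 0: v0=G3 v1=G4 v2=D5 downbeat P5
bar 1: v0=B3 v1=D4 v2=A4 downbeat m7
bar 2: v0=A3 v1=A4 v2=B4 downbeat M2
bar 3: v0=F3 v1=D4 v2=E4 downbeat M7
bar 4: v0=E3 v1=C4 v2=G4 downbeat m3
bar 5: v0=F3 v1=D4 v2=A4 downbeat M3
bar 6: v0=G3 v1=G4 v2=D5 downbeat P5
  -> R1 @ bar 1 tick 0 v(1, 2): G4/D5 P5 -> D4/A4 P5 similar
  -> R4 @ bar 1 tick 0 v(0, 2): B3/A4 m7 untreated
  -> R4 @ bar 2 tick 0 v(0, 2): A3/B4 M2 untreated
  -> R4 @ bar 3 tick 0 v(0, 2): F3/E4 M7 untreated
  -> R1 @ bar 5 tick 0 v(1, 2): C4/G4 P5 -> D4/A4 P5 similar
  -> R1 @ bar 6 tick 0 v(1, 2): D4/A4 P5 -> G4/D5 P5 similar
  -> R2 @ bar 6 tick 0 v(0, 1): F3/D4 M6 -> G3/G4 P8 similar
  -> R2 @ bar 6 tick 0 v(0, 2): F3/A4 M3 -> G3/D5 P5 similar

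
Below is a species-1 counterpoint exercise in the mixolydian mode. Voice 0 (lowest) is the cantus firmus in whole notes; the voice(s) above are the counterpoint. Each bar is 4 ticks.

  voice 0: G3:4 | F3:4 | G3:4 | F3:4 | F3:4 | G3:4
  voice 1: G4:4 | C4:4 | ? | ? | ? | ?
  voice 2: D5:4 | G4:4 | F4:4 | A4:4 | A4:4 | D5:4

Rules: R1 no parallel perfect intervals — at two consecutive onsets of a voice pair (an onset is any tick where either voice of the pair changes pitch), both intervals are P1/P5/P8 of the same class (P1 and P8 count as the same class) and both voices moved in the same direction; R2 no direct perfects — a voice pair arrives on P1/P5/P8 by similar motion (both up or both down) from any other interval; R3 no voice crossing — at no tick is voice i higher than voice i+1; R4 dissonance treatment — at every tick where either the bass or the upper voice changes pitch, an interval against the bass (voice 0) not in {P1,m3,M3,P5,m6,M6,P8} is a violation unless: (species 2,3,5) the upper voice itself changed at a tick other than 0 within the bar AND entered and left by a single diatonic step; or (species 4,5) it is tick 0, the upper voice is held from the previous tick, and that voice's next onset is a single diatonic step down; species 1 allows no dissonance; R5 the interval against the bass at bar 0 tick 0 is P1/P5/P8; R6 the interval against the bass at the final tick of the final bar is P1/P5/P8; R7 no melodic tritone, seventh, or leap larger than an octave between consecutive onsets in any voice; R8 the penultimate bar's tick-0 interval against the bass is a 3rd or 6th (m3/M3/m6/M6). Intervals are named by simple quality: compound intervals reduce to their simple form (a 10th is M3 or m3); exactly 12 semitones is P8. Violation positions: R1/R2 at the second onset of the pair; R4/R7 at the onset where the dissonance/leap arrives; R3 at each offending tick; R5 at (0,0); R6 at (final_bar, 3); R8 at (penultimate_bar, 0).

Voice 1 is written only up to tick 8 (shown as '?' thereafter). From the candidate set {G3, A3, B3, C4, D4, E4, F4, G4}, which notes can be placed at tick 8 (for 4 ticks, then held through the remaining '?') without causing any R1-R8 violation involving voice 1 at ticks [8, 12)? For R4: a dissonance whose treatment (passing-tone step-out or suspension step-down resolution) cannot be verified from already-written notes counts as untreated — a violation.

G3: legal
A3: violates R4
B3: legal
C4: violates R4
D4: violates R1
E4: legal
F4: violates R4
G4: violates R2,R3

{B3, E4, G3}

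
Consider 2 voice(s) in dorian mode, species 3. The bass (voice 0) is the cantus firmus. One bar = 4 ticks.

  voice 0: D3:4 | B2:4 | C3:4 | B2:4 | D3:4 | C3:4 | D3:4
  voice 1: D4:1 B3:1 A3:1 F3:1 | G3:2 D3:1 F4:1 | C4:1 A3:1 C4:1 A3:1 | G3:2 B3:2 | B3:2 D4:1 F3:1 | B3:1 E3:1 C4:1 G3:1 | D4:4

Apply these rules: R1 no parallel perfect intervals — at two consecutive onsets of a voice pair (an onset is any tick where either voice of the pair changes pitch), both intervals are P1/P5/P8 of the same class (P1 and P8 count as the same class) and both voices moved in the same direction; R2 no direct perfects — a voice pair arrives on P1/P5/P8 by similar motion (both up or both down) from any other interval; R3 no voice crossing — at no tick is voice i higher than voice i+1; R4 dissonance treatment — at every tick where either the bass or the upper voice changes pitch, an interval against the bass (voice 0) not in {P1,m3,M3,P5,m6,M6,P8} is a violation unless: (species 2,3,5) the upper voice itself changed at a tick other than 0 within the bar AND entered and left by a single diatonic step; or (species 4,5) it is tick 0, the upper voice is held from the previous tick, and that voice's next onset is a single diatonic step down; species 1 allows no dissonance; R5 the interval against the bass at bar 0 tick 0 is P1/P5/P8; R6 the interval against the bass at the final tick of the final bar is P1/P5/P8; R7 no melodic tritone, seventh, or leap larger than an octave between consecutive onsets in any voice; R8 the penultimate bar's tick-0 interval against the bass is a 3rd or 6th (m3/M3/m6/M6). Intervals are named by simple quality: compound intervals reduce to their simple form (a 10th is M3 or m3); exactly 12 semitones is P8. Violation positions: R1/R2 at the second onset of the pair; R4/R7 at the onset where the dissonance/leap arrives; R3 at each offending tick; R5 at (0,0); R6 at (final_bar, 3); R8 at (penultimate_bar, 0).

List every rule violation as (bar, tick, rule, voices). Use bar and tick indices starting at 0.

(1, 3, R4, (0, 1))
(1, 3, R7, (1,))
(5, 0, R4, (0, 1))
(5, 0, R7, (1,))
(5, 0, R8, (0, 1))
(6, 0, R2, (0, 1))

bar 0: v0=D3 v1=D4 downbeat P8
bar 1: v0=B2 v1=G3 downbeat m6
bar 2: v0=C3 v1=C4 downbeat P8
bar 3: v0=B2 v1=G3 downbeat m6
bar 4: v0=D3 v1=B3 downbeat M6
bar 5: v0=C3 v1=B3 downbeat M7
bar 6: v0=D3 v1=D4 downbeat P8
  -> R4 @ bar 1 tick 3 v(0, 1): B2/F4 TT untreated
  -> R7 @ bar 1 tick 3 v(1,): D3->F4 leap 15st
  -> R4 @ bar 5 tick 0 v(0, 1): C3/B3 M7 untreated
  -> R7 @ bar 5 tick 0 v(1,): F3->B3 leap 6st
  -> R8 @ bar 5 tick 0 v(0, 1): penult M7 not 3rd/6th
  -> R2 @ bar 6 tick 0 v(0, 1): C3/G3 P5 -> D3/D4 P8 similar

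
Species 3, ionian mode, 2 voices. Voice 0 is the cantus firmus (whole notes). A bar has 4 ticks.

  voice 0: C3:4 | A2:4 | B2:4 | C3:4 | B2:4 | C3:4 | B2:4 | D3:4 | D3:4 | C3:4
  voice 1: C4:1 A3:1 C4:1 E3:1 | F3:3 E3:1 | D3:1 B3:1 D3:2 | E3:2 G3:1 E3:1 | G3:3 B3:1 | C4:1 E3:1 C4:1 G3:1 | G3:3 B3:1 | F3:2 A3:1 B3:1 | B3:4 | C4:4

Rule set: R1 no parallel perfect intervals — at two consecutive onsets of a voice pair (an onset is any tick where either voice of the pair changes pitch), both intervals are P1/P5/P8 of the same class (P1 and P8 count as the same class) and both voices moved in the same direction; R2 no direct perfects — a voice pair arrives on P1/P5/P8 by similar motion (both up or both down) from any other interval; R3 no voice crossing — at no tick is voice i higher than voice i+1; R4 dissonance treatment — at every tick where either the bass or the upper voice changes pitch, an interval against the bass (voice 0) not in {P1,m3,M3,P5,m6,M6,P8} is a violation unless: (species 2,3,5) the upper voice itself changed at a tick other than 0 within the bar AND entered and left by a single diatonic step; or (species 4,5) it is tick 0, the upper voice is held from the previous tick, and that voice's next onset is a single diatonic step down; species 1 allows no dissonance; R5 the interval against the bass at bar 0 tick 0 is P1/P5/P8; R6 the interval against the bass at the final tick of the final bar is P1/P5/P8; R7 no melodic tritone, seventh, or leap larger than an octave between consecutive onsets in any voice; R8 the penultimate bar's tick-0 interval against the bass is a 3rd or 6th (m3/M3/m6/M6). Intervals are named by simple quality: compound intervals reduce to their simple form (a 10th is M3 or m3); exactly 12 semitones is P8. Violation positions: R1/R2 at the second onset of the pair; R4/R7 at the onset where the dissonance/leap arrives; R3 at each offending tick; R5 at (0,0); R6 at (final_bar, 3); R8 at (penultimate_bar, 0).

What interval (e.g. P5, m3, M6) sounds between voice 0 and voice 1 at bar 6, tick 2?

m6

voice 0=B2 voice 1=G3 -> m6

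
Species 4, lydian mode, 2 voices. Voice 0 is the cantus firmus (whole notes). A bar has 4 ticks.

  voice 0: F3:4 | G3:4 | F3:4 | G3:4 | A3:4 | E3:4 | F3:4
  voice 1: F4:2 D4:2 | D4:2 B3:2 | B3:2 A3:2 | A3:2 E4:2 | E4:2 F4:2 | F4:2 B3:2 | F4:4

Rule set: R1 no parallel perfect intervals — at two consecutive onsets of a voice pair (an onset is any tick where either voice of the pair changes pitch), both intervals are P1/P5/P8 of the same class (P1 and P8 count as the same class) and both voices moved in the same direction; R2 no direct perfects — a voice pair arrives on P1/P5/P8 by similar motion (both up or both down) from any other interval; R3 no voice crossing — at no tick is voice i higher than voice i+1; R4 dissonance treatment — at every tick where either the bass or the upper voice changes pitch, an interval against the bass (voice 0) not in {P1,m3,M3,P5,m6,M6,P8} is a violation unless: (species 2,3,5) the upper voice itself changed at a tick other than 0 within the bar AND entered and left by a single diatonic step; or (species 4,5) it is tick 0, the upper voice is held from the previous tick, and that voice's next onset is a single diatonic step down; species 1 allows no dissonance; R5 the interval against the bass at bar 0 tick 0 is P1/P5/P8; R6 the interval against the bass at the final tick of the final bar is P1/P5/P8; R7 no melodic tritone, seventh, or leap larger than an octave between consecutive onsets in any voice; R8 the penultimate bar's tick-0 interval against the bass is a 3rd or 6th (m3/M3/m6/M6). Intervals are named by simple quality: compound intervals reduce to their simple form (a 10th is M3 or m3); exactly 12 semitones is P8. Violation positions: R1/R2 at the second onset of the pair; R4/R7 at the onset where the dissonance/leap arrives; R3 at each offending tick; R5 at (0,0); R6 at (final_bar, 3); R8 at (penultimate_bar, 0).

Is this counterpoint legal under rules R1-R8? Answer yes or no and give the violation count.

bar 0: v0=F3 v1=F4 (P8)
bar 1: v0=G3 v1=D4 (P5)
bar 2: v0=F3 v1=B3 (TT)
bar 3: v0=G3 v1=A3 (M2)
bar 4: v0=A3 v1=E4 (P5)
bar 5: v0=E3 v1=F4 (m2)
bar 6: v0=F3 v1=F4 (P8)
  R4 @ bar3.0: G3/A3 M2 untreated
  R4 @ bar5.0: E3/F4 m2 untreated
  R8 @ bar5.0: penult m2 not 3rd/6th
  R7 @ bar5.2: F4->B3 leap 6st
  R2 @ bar6.0: E3/B3 P5 -> F3/F4 P8 similar
  R7 @ bar6.0: B3->F4 leap 6st

No (6 violations)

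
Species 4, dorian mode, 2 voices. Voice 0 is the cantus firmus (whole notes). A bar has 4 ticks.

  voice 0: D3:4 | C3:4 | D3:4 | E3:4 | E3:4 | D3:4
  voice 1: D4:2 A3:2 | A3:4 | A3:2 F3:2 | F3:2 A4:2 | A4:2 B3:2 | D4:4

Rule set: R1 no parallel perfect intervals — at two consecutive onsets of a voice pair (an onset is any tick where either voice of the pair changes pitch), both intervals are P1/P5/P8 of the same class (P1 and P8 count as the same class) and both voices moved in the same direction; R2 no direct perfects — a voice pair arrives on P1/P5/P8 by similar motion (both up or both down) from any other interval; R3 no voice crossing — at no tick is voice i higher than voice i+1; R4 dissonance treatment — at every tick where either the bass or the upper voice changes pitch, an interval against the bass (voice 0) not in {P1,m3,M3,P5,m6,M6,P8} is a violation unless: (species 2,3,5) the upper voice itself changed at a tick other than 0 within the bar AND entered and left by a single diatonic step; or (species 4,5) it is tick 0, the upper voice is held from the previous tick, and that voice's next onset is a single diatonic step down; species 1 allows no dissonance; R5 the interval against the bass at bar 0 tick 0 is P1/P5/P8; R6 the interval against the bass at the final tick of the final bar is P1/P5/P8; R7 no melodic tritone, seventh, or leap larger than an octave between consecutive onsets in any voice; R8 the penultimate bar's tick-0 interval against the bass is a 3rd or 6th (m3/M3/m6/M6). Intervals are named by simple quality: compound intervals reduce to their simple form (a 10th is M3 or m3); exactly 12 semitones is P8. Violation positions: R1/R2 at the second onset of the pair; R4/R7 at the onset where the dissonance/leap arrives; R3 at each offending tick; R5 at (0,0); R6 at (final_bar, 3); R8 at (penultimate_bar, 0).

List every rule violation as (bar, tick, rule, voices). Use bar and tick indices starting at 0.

bar 0: v0=D3 v1=D4 downbeat P8
bar 1: v0=C3 v1=A3 downbeat M6
bar 2: v0=D3 v1=A3 downbeat P5
bar 3: v0=E3 v1=F3 downbeat m2
bar 4: v0=E3 v1=A4 downbeat P4
bar 5: v0=D3 v1=D4 downbeat P8
  -> R4 @ bar 3 tick 0 v(0, 1): E3/F3 m2 untreated
  -> R4 @ bar 3 tick 2 v(0, 1): E3/A4 P4 untreated
  -> R7 @ bar 3 tick 2 v(1,): F3->A4 leap 16st
  -> R8 @ bar 4 tick 0 v(0, 1): penult P4 not 3rd/6th
  -> R7 @ bar 4 tick 2 v(1,): A4->B3 leap 10st

(3, 0, R4, (0, 1))
(3, 2, R4, (0, 1))
(3, 2, R7, (1,))
(4, 0, R8, (0, 1))
(4, 2, R7, (1,))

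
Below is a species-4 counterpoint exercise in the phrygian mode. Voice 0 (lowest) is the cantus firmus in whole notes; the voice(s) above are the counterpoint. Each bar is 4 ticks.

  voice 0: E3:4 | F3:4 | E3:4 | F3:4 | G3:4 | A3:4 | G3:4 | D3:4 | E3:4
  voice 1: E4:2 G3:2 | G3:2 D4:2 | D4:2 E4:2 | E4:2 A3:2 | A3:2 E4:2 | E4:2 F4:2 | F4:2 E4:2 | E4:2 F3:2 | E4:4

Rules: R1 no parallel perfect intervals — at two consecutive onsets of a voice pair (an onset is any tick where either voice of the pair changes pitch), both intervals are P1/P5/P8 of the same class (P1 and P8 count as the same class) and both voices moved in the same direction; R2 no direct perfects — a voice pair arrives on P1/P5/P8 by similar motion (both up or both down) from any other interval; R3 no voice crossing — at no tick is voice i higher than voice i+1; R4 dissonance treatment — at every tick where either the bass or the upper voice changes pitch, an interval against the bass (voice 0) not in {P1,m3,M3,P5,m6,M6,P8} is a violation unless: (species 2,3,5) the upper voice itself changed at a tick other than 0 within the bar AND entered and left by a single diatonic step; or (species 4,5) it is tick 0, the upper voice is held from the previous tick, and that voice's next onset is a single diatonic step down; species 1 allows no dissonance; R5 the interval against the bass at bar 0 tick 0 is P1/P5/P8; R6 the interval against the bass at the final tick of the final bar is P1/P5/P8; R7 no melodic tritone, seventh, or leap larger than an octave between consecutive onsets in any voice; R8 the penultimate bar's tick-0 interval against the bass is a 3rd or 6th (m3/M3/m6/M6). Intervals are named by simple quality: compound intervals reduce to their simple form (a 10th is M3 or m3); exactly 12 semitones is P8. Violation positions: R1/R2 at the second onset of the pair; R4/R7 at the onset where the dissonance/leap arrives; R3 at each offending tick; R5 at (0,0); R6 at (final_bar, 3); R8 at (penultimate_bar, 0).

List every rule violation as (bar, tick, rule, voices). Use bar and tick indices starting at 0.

(1, 0, R4, (0, 1))
(2, 0, R4, (0, 1))
(3, 0, R4, (0, 1))
(4, 0, R4, (0, 1))
(7, 0, R4, (0, 1))
(7, 0, R8, (0, 1))
(7, 2, R7, (1,))
(8, 0, R2, (0, 1))
(8, 0, R7, (1,))

bar 0: v0=E3 v1=E4 downbeat P8
bar 1: v0=F3 v1=G3 downbeat M2
bar 2: v0=E3 v1=D4 downbeat m7
bar 3: v0=F3 v1=E4 downbeat M7
bar 4: v0=G3 v1=A3 downbeat M2
bar 5: v0=A3 v1=E4 downbeat P5
bar 6: v0=G3 v1=F4 downbeat m7
bar 7: v0=D3 v1=E4 downbeat M2
bar 8: v0=E3 v1=E4 downbeat P8
  -> R4 @ bar 1 tick 0 v(0, 1): F3/G3 M2 untreated
  -> R4 @ bar 2 tick 0 v(0, 1): E3/D4 m7 untreated
  -> R4 @ bar 3 tick 0 v(0, 1): F3/E4 M7 untreated
  -> R4 @ bar 4 tick 0 v(0, 1): G3/A3 M2 untreated
  -> R4 @ bar 7 tick 0 v(0, 1): D3/E4 M2 untreated
  -> R8 @ bar 7 tick 0 v(0, 1): penult M2 not 3rd/6th
  -> R7 @ bar 7 tick 2 v(1,): E4->F3 leap 11st
  -> R2 @ bar 8 tick 0 v(0, 1): D3/F3 m3 -> E3/E4 P8 similar
  -> R7 @ bar 8 tick 0 v(1,): F3->E4 leap 11st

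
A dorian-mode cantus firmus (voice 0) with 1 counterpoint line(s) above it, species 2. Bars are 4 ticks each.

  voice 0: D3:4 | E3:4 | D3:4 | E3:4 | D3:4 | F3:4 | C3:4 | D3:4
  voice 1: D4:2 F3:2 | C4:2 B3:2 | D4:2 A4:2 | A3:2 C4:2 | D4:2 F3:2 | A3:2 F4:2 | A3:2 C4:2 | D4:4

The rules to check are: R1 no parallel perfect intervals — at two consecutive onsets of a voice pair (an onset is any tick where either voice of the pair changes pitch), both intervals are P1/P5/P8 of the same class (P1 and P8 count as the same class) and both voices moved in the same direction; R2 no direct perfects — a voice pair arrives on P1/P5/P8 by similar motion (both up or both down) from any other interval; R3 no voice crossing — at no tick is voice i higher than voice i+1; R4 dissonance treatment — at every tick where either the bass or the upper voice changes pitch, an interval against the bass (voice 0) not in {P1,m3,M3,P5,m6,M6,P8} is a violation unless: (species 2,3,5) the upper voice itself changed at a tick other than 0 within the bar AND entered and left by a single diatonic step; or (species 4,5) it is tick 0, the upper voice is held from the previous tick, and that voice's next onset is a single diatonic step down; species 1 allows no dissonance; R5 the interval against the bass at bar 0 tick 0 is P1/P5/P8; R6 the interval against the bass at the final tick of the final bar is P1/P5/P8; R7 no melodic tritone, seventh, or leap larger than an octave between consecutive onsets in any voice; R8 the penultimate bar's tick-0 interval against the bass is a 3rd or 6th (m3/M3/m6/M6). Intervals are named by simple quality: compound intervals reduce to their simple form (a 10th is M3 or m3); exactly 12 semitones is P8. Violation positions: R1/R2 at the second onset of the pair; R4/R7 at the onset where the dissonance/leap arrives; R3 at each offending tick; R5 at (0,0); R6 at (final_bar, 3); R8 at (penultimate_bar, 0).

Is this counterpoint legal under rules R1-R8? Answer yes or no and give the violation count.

bar 0: v0=D3 v1=D4 (P8)
bar 1: v0=E3 v1=C4 (m6)
bar 2: v0=D3 v1=D4 (P8)
bar 3: v0=E3 v1=A3 (P4)
bar 4: v0=D3 v1=D4 (P8)
bar 5: v0=F3 v1=A3 (M3)
bar 6: v0=C3 v1=A3 (M6)
bar 7: v0=D3 v1=D4 (P8)
  R4 @ bar3.0: E3/A3 P4 untreated
  R1 @ bar7.0: C3/C4 P8 -> D3/D4 P8 similar

No (2 violations)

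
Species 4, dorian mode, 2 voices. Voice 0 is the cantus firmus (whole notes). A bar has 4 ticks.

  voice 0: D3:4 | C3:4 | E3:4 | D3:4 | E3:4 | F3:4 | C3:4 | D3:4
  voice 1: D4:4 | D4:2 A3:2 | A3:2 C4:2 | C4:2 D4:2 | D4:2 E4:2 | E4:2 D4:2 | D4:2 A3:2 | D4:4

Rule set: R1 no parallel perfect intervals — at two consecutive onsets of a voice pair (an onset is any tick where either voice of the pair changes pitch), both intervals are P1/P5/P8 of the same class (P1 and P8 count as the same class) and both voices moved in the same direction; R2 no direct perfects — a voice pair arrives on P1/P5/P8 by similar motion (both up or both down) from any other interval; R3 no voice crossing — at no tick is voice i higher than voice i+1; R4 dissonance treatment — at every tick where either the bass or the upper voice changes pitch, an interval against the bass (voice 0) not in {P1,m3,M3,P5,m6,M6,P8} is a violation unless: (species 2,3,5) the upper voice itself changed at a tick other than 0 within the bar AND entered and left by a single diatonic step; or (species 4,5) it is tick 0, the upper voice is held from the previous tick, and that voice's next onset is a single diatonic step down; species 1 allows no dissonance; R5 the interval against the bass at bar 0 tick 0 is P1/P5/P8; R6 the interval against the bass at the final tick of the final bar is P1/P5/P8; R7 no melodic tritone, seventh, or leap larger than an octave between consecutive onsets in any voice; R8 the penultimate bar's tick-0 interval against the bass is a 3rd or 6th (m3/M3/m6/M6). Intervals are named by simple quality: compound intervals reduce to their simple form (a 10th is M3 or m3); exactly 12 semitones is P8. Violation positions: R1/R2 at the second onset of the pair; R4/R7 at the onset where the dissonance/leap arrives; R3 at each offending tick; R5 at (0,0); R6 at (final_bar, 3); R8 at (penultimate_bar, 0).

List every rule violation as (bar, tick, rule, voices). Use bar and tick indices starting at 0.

bar 0: v0=D3 v1=D4 downbeat P8
bar 1: v0=C3 v1=D4 downbeat M2
bar 2: v0=E3 v1=A3 downbeat P4
bar 3: v0=D3 v1=C4 downbeat m7
bar 4: v0=E3 v1=D4 downbeat m7
bar 5: v0=F3 v1=E4 downbeat M7
bar 6: v0=C3 v1=D4 downbeat M2
bar 7: v0=D3 v1=D4 downbeat P8
  -> R4 @ bar 1 tick 0 v(0, 1): C3/D4 M2 untreated
  -> R4 @ bar 2 tick 0 v(0, 1): E3/A3 P4 untreated
  -> R4 @ bar 3 tick 0 v(0, 1): D3/C4 m7 untreated
  -> R4 @ bar 4 tick 0 v(0, 1): E3/D4 m7 untreated
  -> R4 @ bar 6 tick 0 v(0, 1): C3/D4 M2 untreated
  -> R8 @ bar 6 tick 0 v(0, 1): penult M2 not 3rd/6th
  -> R2 @ bar 7 tick 0 v(0, 1): C3/A3 M6 -> D3/D4 P8 similar

(1, 0, R4, (0, 1))
(2, 0, R4, (0, 1))
(3, 0, R4, (0, 1))
(4, 0, R4, (0, 1))
(6, 0, R4, (0, 1))
(6, 0, R8, (0, 1))
(7, 0, R2, (0, 1))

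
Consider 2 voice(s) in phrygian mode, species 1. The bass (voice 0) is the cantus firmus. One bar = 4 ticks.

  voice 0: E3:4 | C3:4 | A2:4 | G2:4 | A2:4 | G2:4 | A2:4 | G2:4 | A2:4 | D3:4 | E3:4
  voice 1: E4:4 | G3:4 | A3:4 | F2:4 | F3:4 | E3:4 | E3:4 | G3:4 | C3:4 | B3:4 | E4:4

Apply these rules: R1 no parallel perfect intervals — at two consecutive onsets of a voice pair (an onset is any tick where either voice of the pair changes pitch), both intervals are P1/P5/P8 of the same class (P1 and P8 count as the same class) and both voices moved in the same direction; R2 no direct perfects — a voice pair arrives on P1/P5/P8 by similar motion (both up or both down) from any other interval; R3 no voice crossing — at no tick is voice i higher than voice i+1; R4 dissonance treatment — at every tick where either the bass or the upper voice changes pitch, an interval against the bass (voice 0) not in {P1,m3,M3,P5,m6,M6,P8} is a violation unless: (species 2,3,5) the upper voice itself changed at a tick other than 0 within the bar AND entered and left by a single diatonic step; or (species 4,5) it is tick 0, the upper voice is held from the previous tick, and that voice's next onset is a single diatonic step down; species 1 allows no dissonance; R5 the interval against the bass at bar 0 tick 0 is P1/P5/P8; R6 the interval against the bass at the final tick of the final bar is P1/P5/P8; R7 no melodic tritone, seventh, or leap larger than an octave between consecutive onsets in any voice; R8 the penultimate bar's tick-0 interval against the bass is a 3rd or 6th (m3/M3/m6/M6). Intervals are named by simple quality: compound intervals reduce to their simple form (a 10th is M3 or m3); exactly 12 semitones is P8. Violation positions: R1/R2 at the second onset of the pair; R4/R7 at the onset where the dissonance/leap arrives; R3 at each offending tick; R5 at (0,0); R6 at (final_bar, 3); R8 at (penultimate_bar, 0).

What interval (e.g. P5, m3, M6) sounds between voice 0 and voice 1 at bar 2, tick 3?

voice 0=A2 voice 1=A3 -> P8

P8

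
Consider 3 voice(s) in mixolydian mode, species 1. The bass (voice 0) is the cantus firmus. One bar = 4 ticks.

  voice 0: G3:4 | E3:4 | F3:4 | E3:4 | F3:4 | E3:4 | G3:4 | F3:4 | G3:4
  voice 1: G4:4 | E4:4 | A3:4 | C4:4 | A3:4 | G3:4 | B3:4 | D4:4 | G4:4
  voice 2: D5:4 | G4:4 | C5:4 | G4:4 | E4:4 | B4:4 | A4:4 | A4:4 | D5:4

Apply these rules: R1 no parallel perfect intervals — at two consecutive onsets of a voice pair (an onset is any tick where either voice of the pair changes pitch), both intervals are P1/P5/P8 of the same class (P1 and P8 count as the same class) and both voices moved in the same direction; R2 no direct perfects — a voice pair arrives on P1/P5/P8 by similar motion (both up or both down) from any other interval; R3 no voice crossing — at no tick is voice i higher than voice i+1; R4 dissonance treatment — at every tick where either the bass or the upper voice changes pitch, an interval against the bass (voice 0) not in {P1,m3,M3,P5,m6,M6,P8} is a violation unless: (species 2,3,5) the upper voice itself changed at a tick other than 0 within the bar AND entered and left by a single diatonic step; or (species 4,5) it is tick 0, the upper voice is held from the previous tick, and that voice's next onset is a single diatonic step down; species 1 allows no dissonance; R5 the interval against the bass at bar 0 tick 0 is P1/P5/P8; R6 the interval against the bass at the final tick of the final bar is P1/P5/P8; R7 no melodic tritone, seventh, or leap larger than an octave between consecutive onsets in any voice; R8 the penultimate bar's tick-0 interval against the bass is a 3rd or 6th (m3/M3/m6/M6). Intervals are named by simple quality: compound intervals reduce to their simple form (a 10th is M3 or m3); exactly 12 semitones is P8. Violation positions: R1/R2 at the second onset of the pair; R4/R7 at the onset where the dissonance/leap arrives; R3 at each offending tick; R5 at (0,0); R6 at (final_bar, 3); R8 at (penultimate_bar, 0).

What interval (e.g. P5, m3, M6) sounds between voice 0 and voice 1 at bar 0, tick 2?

P8

voice 0=G3 voice 1=G4 -> P8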